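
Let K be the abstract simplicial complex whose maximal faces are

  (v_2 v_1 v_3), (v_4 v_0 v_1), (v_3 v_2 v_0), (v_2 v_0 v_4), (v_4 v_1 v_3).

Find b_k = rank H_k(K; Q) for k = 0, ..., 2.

b_0 = 1, b_1 = 1, b_2 = 0.

K has 5 vertices, 10 edges, 5 triangles.
rank ∂_0 = 0, rank ∂_1 = 4 ⇒ b_0 = 5 − 0 − 4 = 1; all invariant factors of ∂_1 are 1 so no torsion. So H_0 ≅ Z.
rank ∂_1 = 4, rank ∂_2 = 5 ⇒ b_1 = 10 − 4 − 5 = 1; all invariant factors of ∂_2 are 1 so no torsion. So H_1 ≅ Z.
rank ∂_2 = 5, rank ∂_3 = 0 ⇒ b_2 = 5 − 5 − 0 = 0. So H_2 ≅ 0.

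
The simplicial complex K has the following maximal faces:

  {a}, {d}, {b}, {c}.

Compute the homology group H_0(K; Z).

Order the vertices as a < b < c < d. Listing each simplex with vertices in this order, K has dimension 0 with simplices:

  0-simplices (4): a, b, c, d

so the chain groups are C_0 ≅ Z^4.

Now H_k = ker ∂_k / im ∂_{k+1}, so:

  H_0: rank C_0 − rank ∂_1 = 4 − 0 = 4, and there is no ∂_1, so H_0 ≅ Z^4.

H_0 = Z^4.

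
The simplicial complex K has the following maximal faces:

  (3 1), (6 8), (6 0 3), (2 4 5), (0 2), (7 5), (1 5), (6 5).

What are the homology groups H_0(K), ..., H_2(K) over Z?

We work with the vertex ordering 0 < 1 < 2 < 3 < 4 < 5 < 6 < 7 < 8. The simplices of K, each written with vertices in increasing order, are:

  0-simplices (9): [0], [1], [2], [3], [4], [5], [6], [7], [8]
  1-simplices (12): [0,2], [0,3], [0,6], [1,3], [1,5], [2,4], [2,5], [3,6], [4,5], [5,6], [5,7], [6,8]
  2-simplices (2): [0,3,6], [2,4,5]

so the chain groups are C_0 ≅ Z^9, C_1 ≅ Z^12, C_2 ≅ Z^2.

Boundary ∂_1: C_1 → C_0 maps an edge to its endpoints' difference, ∂[p,q] = q − p. For instance
  ∂[1,3] = [3] − [1].
The 9×12 boundary matrix has rank 8 and Smith normal form diag(1,1,1,1,1,1,1,1).

Boundary ∂_2: C_2 → C_1 sends each 2-simplex [p,q,r] to [q,r] − [p,r] + [p,q]. For instance
  ∂[0,3,6] = [3,6] − [0,6] + [0,3],
  ∂[2,4,5] = [4,5] − [2,5] + [2,4].
The 12×2 boundary matrix has rank 2 and Smith normal form diag(1,1).

Now H_k = ker ∂_k / im ∂_{k+1}, so:

  H_0: rank C_0 − rank ∂_1 = 9 − 8 = 1, and the invariant factors of ∂_1 are all 1, so H_0 ≅ Z.
  H_1: rank ker ∂_1 − rank ∂_2 = (12 − 8) − 2 = 2, and the invariant factors of ∂_2 are all 1, so H_1 ≅ Z^2.
  H_2: rank ker ∂_2 − rank ∂_3 = (2 − 2) − 0 = 0, and there is no ∂_3, so H_2 ≅ 0.

As a check, the Euler characteristic is 9 − 12 + 2 = -1, which agrees with 1 − 2 + 0 = -1.

H_0 = Z,  H_1 = Z^2,  H_2 = 0.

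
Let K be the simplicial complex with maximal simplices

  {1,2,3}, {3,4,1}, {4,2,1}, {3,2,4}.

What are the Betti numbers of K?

b_0 = 1, b_1 = 0, b_2 = 1.

Take the total order 1 < 2 < 3 < 4 on the vertex set. Then K (dimension 2) consists of the simplices:

  0-simplices (4): [1], [2], [3], [4]
  1-simplices (6): [1,2], [1,3], [1,4], [2,3], [2,4], [3,4]
  2-simplices (4): [1,2,3], [1,2,4], [1,3,4], [2,3,4]

giving chain groups C_0 ≅ Z^4, C_1 ≅ Z^6, C_2 ≅ Z^4.

∂_1: C_1 → C_0 maps an edge to its endpoints' difference, ∂[p,q] = q − p. For instance
  ∂[1,2] = [2] − [1].
The resulting 4×6 matrix has rank 3, and its Smith normal form has invariant factors (1,1,1).

Boundary ∂_2: C_2 → C_1 sends each 2-simplex [p,q,r] to [q,r] − [p,r] + [p,q]. For instance
  ∂[1,2,4] = [2,4] − [1,4] + [1,2],
  ∂[1,2,3] = [2,3] − [1,3] + [1,2].
The resulting 6×4 matrix has rank 3, and its Smith normal form has invariant factors (1,1,1).

Now H_k = ker ∂_k / im ∂_{k+1}, so:

  H_0: rank C_0 − rank ∂_1 = 4 − 3 = 1, and the invariant factors of ∂_1 are all 1, so H_0 = Z.
  H_1: rank ker ∂_1 − rank ∂_2 = (6 − 3) − 3 = 0, and the invariant factors of ∂_2 are all 1, so H_1 = 0.
  H_2: rank ker ∂_2 − rank ∂_3 = (4 − 3) − 0 = 1, and there is no ∂_3, so H_2 = Z.

As a check, the Euler characteristic is 4 − 6 + 4 = 2, which agrees with 1 − 0 + 1 = 2.
(K is a triangulation of the 2-sphere S^2.)

Hence the Betti numbers are b_0 = 1, b_1 = 0, b_2 = 1.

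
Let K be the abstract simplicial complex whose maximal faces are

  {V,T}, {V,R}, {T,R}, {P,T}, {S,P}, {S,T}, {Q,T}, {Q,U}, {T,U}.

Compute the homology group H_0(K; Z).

Fix the vertex order P < Q < R < S < T < U < V and write every simplex with vertices in increasing order. Then dim K = 1 and the simplices of K are:

  0-simplices (7): P, Q, R, S, T, U, V
  1-simplices (9): PS, PT, QT, QU, RT, RV, ST, TU, TV

so the chain groups are C_0 ≅ Z^7, C_1 ≅ Z^9.

Boundary ∂_1: C_1 → C_0 is given by ∂[p,q] = [q] − [p]. For instance
  ∂QU = U − Q.
This gives a 7×9 integer matrix of rank 6; reducing to Smith normal form yields diagonal entries (1,1,1,1,1,1).

Computing H_k = (kernel of ∂_k) / (image of ∂_{k+1}):

  H_0: rank C_0 − rank ∂_1 = 7 − 6 = 1, and the invariant factors of ∂_1 are all 1, so H_0 = Z.

H_0 = Z.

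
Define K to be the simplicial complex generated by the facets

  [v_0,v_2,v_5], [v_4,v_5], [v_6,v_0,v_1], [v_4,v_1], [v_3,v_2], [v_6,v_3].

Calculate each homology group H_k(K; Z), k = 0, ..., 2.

Order the vertices as v_0 < v_1 < v_2 < v_3 < v_4 < v_5 < v_6. Listing each simplex with vertices in this order, K has dimension 2 with simplices:

  0-simplices (7): [v_0], [v_1], [v_2], [v_3], [v_4], [v_5], [v_6]
  1-simplices (10): [v_0,v_1], [v_0,v_2], [v_0,v_5], [v_0,v_6], [v_1,v_4], [v_1,v_6], [v_2,v_3], [v_2,v_5], [v_3,v_6], [v_4,v_5]
  2-simplices (2): [v_0,v_1,v_6], [v_0,v_2,v_5]

so the chain groups are C_0 ≅ Z^7, C_1 ≅ Z^10, C_2 ≅ Z^2.

The boundary map ∂_1: C_1 → C_0 sends each edge [p,q] (with p < q) to q − p. For instance
  ∂[v_1,v_4] = [v_4] − [v_1].
The 7×10 boundary matrix has rank 6 and Smith normal form diag(1,1,1,1,1,1).

∂_2: C_2 → C_1 sends each 2-simplex [p,q,r] to [q,r] − [p,r] + [p,q]. For instance
  ∂[v_0,v_2,v_5] = [v_2,v_5] − [v_0,v_5] + [v_0,v_2],
  ∂[v_0,v_1,v_6] = [v_1,v_6] − [v_0,v_6] + [v_0,v_1].
This gives a 10×2 integer matrix of rank 2; reducing to Smith normal form yields diagonal entries (1,1).

Reading off H_k = ker ∂_k / im ∂_{k+1}:

  H_0: rank C_0 − rank ∂_1 = 7 − 6 = 1, and the invariant factors of ∂_1 are all 1, so H_0 ≅ Z.
  H_1: rank ker ∂_1 − rank ∂_2 = (10 − 6) − 2 = 2, and the invariant factors of ∂_2 are all 1, so H_1 ≅ Z^2.
  H_2: rank ker ∂_2 − rank ∂_3 = (2 − 2) − 0 = 0, and there is no ∂_3, so H_2 ≅ 0.

H_0 = Z,  H_1 = Z^2,  H_2 = 0.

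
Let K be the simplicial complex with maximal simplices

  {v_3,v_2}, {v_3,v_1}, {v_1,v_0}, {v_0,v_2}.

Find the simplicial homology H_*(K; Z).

H_0 ≅ Z,  H_1 ≅ Z.

K has 4 vertices, 4 edges.
rank ∂_0 = 0, rank ∂_1 = 3 ⇒ b_0 = 4 − 0 − 3 = 1; all invariant factors of ∂_1 are 1 so no torsion. So H_0 ≅ Z.
rank ∂_1 = 3, rank ∂_2 = 0 ⇒ b_1 = 4 − 3 − 0 = 1. So H_1 ≅ Z.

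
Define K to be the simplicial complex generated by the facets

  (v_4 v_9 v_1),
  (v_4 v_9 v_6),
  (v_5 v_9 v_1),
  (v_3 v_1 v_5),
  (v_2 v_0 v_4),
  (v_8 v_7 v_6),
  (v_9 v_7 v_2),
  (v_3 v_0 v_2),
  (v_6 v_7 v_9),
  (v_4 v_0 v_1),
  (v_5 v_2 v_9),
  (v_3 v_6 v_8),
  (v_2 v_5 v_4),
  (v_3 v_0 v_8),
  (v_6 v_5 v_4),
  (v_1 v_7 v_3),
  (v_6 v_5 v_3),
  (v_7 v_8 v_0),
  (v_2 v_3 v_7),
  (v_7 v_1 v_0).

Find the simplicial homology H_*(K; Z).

Order the vertices as v_0 < v_1 < v_2 < v_3 < v_4 < v_5 < v_6 < v_7 < v_8 < v_9. Listing each simplex with vertices in this order, K has dimension 2 with simplices:

  0-simplices (10): [v_0], [v_1], [v_2], [v_3], [v_4], [v_5], [v_6], [v_7], [v_8], [v_9]
  1-simplices (30): (30 of them)
  2-simplices (20): (20 of them)

so the chain groups are C_0 ≅ Z^10, C_1 ≅ Z^30, C_2 ≅ Z^20.

Boundary ∂_1: C_1 → C_0 is given by ∂[p,q] = [q] − [p]. For instance
  ∂[v_1,v_7] = [v_7] − [v_1].
The resulting 10×30 matrix has rank 9, and its Smith normal form has invariant factors (1,1,1,1,1,1,1,1,1).

Boundary ∂_2: C_2 → C_1 acts by ∂[p,q,r] = [q,r] − [p,r] + [p,q]. For instance
  ∂[v_0,v_1,v_4] = [v_1,v_4] − [v_0,v_4] + [v_0,v_1],
  ∂[v_2,v_4,v_5] = [v_4,v_5] − [v_2,v_5] + [v_2,v_4].
As a 30×20 matrix over Z this has rank 20, with invariant factors (1,1,1,1,1,1,1,1,1,1,1,1,1,1,1,1,1,1,1,2).

From H_k ≅ ker(∂_k) / im(∂_{k+1}) we obtain:

  H_0: rank C_0 − rank ∂_1 = 10 − 9 = 1, and the invariant factors of ∂_1 are all 1, so H_0 ≅ Z.
  H_1: rank ker ∂_1 − rank ∂_2 = (30 − 9) − 20 = 1, and ∂_2 has invariant factor 2 > 1, so H_1 ≅ Z ⊕ Z_2.
  H_2: rank ker ∂_2 − rank ∂_3 = (20 − 20) − 0 = 0, and there is no ∂_3, so H_2 ≅ 0.

As a check, the Euler characteristic is 10 − 30 + 20 = 0, which agrees with 1 − 1 + 0 = 0.
(K is a triangulation of the Klein bottle.)

H_0 = Z,  H_1 = Z ⊕ Z_2,  H_2 = 0.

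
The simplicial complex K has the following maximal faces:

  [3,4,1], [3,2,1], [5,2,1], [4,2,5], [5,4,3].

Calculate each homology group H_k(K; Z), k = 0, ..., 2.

H_0 = Z,  H_1 = Z,  H_2 = 0.

Fix the vertex order 1 < 2 < 3 < 4 < 5 and write every simplex with vertices in increasing order. Then dim K = 2 and the simplices of K are:

  0-simplices (5): [1], [2], [3], [4], [5]
  1-simplices (10): [1,2], [1,3], [1,4], [1,5], [2,3], [2,4], [2,5], [3,4], [3,5], [4,5]
  2-simplices (5): [1,2,3], [1,2,5], [1,3,4], [2,4,5], [3,4,5]

so the chain groups are C_0 ≅ Z^5, C_1 ≅ Z^10, C_2 ≅ Z^5.

Boundary ∂_1: C_1 → C_0 is given by ∂[p,q] = [q] − [p]. For instance
  ∂[1,2] = [2] − [1].
The 5×10 boundary matrix has rank 4 and Smith normal form diag(1,1,1,1).

∂_2: C_2 → C_1 sends each 2-simplex [p,q,r] to [q,r] − [p,r] + [p,q]. For instance
  ∂[1,2,5] = [2,5] − [1,5] + [1,2],
  ∂[2,4,5] = [4,5] − [2,5] + [2,4].
This gives a 10×5 integer matrix of rank 5; reducing to Smith normal form yields diagonal entries (1,1,1,1,1).

Now H_k = ker ∂_k / im ∂_{k+1}, so:

  H_0: rank C_0 − rank ∂_1 = 5 − 4 = 1, and the invariant factors of ∂_1 are all 1, so H_0 = Z.
  H_1: rank ker ∂_1 − rank ∂_2 = (10 − 4) − 5 = 1, and the invariant factors of ∂_2 are all 1, so H_1 = Z.
  H_2: rank ker ∂_2 − rank ∂_3 = (5 − 5) − 0 = 0, and there is no ∂_3, so H_2 = 0.

As a check, the Euler characteristic is 5 − 10 + 5 = 0, which agrees with 1 − 1 + 0 = 0.
(K is a triangulation of the Möbius band.)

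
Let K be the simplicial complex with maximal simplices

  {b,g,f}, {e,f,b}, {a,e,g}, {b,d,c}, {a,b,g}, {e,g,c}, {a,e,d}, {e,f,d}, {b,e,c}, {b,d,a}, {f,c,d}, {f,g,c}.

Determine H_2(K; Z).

Fix the vertex order a < b < c < d < e < f < g and write every simplex with vertices in increasing order. Then dim K = 2 and the simplices of K are:

  0-simplices (7): a, b, c, d, e, f, g
  1-simplices (18): ab, ad, ae, ag, bc, bd, be, bf, bg, cd, ce, cf, cg, de, df, ef, eg, fg
  2-simplices (12): abd, abg, ade, aeg, bcd, bce, bef, bfg, cdf, ceg, cfg, def

so the chain groups are C_0 ≅ Z^7, C_1 ≅ Z^18, C_2 ≅ Z^12.

Boundary ∂_1: C_1 → C_0 sends each edge [p,q] (with p < q) to q − p. For instance
  ∂bg = g − b.
The 7×18 boundary matrix has rank 6 and Smith normal form diag(1,1,1,1,1,1).

Boundary ∂_2: C_2 → C_1 acts by ∂[p,q,r] = [q,r] − [p,r] + [p,q]. For instance
  ∂ade = de − ae + ad,
  ∂bef = ef − bf + be.
This gives a 18×12 integer matrix of rank 12; reducing to Smith normal form yields diagonal entries (1,1,1,1,1,1,1,1,1,1,1,2).

Reading off H_k = ker ∂_k / im ∂_{k+1}:

  H_2: rank ker ∂_2 − rank ∂_3 = (12 − 12) − 0 = 0, and there is no ∂_3, so H_2 = 0.

H_2 ≅ 0.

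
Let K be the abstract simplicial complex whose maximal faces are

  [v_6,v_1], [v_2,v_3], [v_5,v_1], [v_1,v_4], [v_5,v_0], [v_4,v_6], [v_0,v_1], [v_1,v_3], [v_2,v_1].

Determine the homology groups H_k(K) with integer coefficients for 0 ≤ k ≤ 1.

H_0 ≅ Z,  H_1 ≅ Z^3.

K has 7 vertices, 9 edges.
rank ∂_0 = 0, rank ∂_1 = 6 ⇒ b_0 = 7 − 0 − 6 = 1; all invariant factors of ∂_1 are 1 so no torsion. So H_0 ≅ Z.
rank ∂_1 = 6, rank ∂_2 = 0 ⇒ b_1 = 9 − 6 − 0 = 3. So H_1 ≅ Z^3.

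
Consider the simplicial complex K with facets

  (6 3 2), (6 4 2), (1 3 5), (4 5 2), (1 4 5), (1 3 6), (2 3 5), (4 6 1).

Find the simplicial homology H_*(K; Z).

H_0 = Z,  H_1 = 0,  H_2 = Z.

K has 6 vertices, 12 edges, 8 triangles.
rank ∂_0 = 0, rank ∂_1 = 5 ⇒ b_0 = 6 − 0 − 5 = 1; all invariant factors of ∂_1 are 1 so no torsion. So H_0 = Z.
rank ∂_1 = 5, rank ∂_2 = 7 ⇒ b_1 = 12 − 5 − 7 = 0; all invariant factors of ∂_2 are 1 so no torsion. So H_1 = 0.
rank ∂_2 = 7, rank ∂_3 = 0 ⇒ b_2 = 8 − 7 − 0 = 1. So H_2 = Z.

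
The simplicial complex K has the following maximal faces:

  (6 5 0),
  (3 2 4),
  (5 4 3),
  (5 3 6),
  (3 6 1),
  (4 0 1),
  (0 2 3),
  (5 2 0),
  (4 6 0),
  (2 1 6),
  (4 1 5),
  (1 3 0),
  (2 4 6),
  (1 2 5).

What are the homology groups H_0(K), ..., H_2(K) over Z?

We work with the vertex ordering 0 < 1 < 2 < 3 < 4 < 5 < 6. The simplices of K, each written with vertices in increasing order, are:

  0-simplices (7): [0], [1], [2], [3], [4], [5], [6]
  1-simplices (21): [0,1], [0,2], [0,3], [0,4], [0,5], [0,6], [1,2], [1,3], [1,4], [1,5], [1,6], [2,3], [2,4], [2,5], [2,6], [3,4], [3,5], [3,6], [4,5], [4,6], [5,6]
  2-simplices (14): [0,1,3], [0,1,4], [0,2,3], [0,2,5], [0,4,6], [0,5,6], [1,2,5], [1,2,6], [1,3,6], [1,4,5], [2,3,4], [2,4,6], [3,4,5], [3,5,6]

giving chain groups C_0 ≅ Z^7, C_1 ≅ Z^21, C_2 ≅ Z^14.

The boundary map ∂_1: C_1 → C_0 sends each edge [p,q] (with p < q) to q − p. For instance
  ∂[1,3] = [3] − [1].
As a 7×21 matrix over Z this has rank 6, with invariant factors (1,1,1,1,1,1).

The boundary map ∂_2: C_2 → C_1 maps a triangle to the signed sum of its edges. For instance
  ∂[2,4,6] = [4,6] − [2,6] + [2,4],
  ∂[3,5,6] = [5,6] − [3,6] + [3,5].
As a 21×14 matrix over Z this has rank 13, with invariant factors (1,1,1,1,1,1,1,1,1,1,1,1,1).

Reading off H_k = ker ∂_k / im ∂_{k+1}:

  H_0: rank C_0 − rank ∂_1 = 7 − 6 = 1, and the invariant factors of ∂_1 are all 1, so H_0 = Z.
  H_1: rank ker ∂_1 − rank ∂_2 = (21 − 6) − 13 = 2, and the invariant factors of ∂_2 are all 1, so H_1 = Z^2.
  H_2: rank ker ∂_2 − rank ∂_3 = (14 − 13) − 0 = 1, and there is no ∂_3, so H_2 = Z.

H_0 ≅ Z,  H_1 ≅ Z^2,  H_2 ≅ Z.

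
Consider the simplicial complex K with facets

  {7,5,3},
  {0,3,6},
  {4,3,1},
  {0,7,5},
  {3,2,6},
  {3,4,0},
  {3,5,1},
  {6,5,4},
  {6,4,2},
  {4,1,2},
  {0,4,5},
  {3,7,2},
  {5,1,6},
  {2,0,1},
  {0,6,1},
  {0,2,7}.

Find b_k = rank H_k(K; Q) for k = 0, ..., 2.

b_0 = 1, b_1 = 2, b_2 = 1.

Order the vertices as 0 < 1 < 2 < 3 < 4 < 5 < 6 < 7. Listing each simplex with vertices in this order, K has dimension 2 with simplices:

  0-simplices (8): [0], [1], [2], [3], [4], [5], [6], [7]
  1-simplices (24): (24 of them)
  2-simplices (16): [0,1,2], [0,1,6], [0,2,7], [0,3,4], [0,3,6], [0,4,5], [0,5,7], [1,2,4], [1,3,4], [1,3,5], [1,5,6], [2,3,6], [2,3,7], [2,4,6], [3,5,7], [4,5,6]

giving chain groups C_0 ≅ Z^8, C_1 ≅ Z^24, C_2 ≅ Z^16.

Boundary ∂_1: C_1 → C_0 sends each edge [p,q] (with p < q) to q − p. For instance
  ∂[2,3] = [3] − [2].
As a 8×24 matrix over Z this has rank 7, with invariant factors (1,1,1,1,1,1,1).

The boundary map ∂_2: C_2 → C_1 acts by ∂[p,q,r] = [q,r] − [p,r] + [p,q]. For instance
  ∂[3,5,7] = [5,7] − [3,7] + [3,5],
  ∂[2,3,7] = [3,7] − [2,7] + [2,3].
As a 24×16 matrix over Z this has rank 15, with invariant factors (1,1,1,1,1,1,1,1,1,1,1,1,1,1,1).

Now H_k = ker ∂_k / im ∂_{k+1}, so:

  H_0: rank C_0 − rank ∂_1 = 8 − 7 = 1, and the invariant factors of ∂_1 are all 1, so H_0 = Z.
  H_1: rank ker ∂_1 − rank ∂_2 = (24 − 7) − 15 = 2, and the invariant factors of ∂_2 are all 1, so H_1 = Z^2.
  H_2: rank ker ∂_2 − rank ∂_3 = (16 − 15) − 0 = 1, and there is no ∂_3, so H_2 = Z.

Hence the Betti numbers are b_0 = 1, b_1 = 2, b_2 = 1.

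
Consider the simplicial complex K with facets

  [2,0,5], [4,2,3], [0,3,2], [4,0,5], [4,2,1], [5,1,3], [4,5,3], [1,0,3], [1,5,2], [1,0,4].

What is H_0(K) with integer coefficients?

H_0 ≅ Z.

Fix the vertex order 0 < 1 < 2 < 3 < 4 < 5 and write every simplex with vertices in increasing order. Then dim K = 2 and the simplices of K are:

  0-simplices (6): [0], [1], [2], [3], [4], [5]
  1-simplices (15): [0,1], [0,2], [0,3], [0,4], [0,5], [1,2], [1,3], [1,4], [1,5], [2,3], [2,4], [2,5], [3,4], [3,5], [4,5]
  2-simplices (10): [0,1,3], [0,1,4], [0,2,3], [0,2,5], [0,4,5], [1,2,4], [1,2,5], [1,3,5], [2,3,4], [3,4,5]

giving chain groups C_0 ≅ Z^6, C_1 ≅ Z^15, C_2 ≅ Z^10.

Boundary ∂_1: C_1 → C_0 sends each edge [p,q] (with p < q) to q − p. For instance
  ∂[1,2] = [2] − [1].
The resulting 6×15 matrix has rank 5, and its Smith normal form has invariant factors (1,1,1,1,1).

∂_2: C_2 → C_1 maps a triangle to the signed sum of its edges. For instance
  ∂[0,1,3] = [1,3] − [0,3] + [0,1],
  ∂[0,2,5] = [2,5] − [0,5] + [0,2].
The resulting 15×10 matrix has rank 10, and its Smith normal form has invariant factors (1,1,1,1,1,1,1,1,1,2).

Now H_k = ker ∂_k / im ∂_{k+1}, so:

  H_0: rank C_0 − rank ∂_1 = 6 − 5 = 1, and the invariant factors of ∂_1 are all 1, so H_0 ≅ Z.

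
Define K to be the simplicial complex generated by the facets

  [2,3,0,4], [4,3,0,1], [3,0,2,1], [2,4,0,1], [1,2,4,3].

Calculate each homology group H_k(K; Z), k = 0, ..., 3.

Fix the vertex order 0 < 1 < 2 < 3 < 4 and write every simplex with vertices in increasing order. Then dim K = 3 and the simplices of K are:

  0-simplices (5): [0], [1], [2], [3], [4]
  1-simplices (10): [0,1], [0,2], [0,3], [0,4], [1,2], [1,3], [1,4], [2,3], [2,4], [3,4]
  2-simplices (10): [0,1,2], [0,1,3], [0,1,4], [0,2,3], [0,2,4], [0,3,4], [1,2,3], [1,2,4], [1,3,4], [2,3,4]
  3-simplices (5): [0,1,2,3], [0,1,2,4], [0,1,3,4], [0,2,3,4], [1,2,3,4]

Hence C_0 ≅ Z^5, C_1 ≅ Z^10, C_2 ≅ Z^10, C_3 ≅ Z^5.

The boundary map ∂_1: C_1 → C_0 maps an edge to its endpoints' difference, ∂[p,q] = q − p. For instance
  ∂[0,4] = [4] − [0].
The resulting 5×10 matrix has rank 4, and its Smith normal form has invariant factors (1,1,1,1).

∂_2: C_2 → C_1 sends each 2-simplex [p,q,r] to [q,r] − [p,r] + [p,q]. For instance
  ∂[0,1,4] = [1,4] − [0,4] + [0,1],
  ∂[0,3,4] = [3,4] − [0,4] + [0,3].
The 10×10 boundary matrix has rank 6 and Smith normal form diag(1,1,1,1,1,1).

The boundary map ∂_3: C_3 → C_2 sends each 3-simplex σ to the alternating sum Σ_i (−1)^i (σ with its i-th vertex removed). For instance
  ∂[1,2,3,4] = [2,3,4] − [1,3,4] + [1,2,4] − [1,2,3],
  ∂[0,1,2,4] = [1,2,4] − [0,2,4] + [0,1,4] − [0,1,2].
As a 10×5 matrix over Z this has rank 4, with invariant factors (1,1,1,1).

Reading off H_k = ker ∂_k / im ∂_{k+1}:

  H_0: rank C_0 − rank ∂_1 = 5 − 4 = 1, and the invariant factors of ∂_1 are all 1, so H_0 ≅ Z.
  H_1: rank ker ∂_1 − rank ∂_2 = (10 − 4) − 6 = 0, and the invariant factors of ∂_2 are all 1, so H_1 ≅ 0.
  H_2: rank ker ∂_2 − rank ∂_3 = (10 − 6) − 4 = 0, and the invariant factors of ∂_3 are all 1, so H_2 ≅ 0.
  H_3: rank ker ∂_3 − rank ∂_4 = (5 − 4) − 0 = 1, and there is no ∂_4, so H_3 ≅ Z.

As a check, the Euler characteristic is 5 − 10 + 10 − 5 = 0, which agrees with 1 − 0 + 0 − 1 = 0.

H_0 = Z,  H_1 = 0,  H_2 = 0,  H_3 = Z.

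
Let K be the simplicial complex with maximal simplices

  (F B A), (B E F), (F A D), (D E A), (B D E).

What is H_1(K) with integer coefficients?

K has 5 vertices, 10 edges, 5 triangles.
rank ∂_1 = 4, rank ∂_2 = 5 ⇒ b_1 = 10 − 4 − 5 = 1; all invariant factors of ∂_2 are 1 so no torsion. So H_1 ≅ Z.

H_1 = Z.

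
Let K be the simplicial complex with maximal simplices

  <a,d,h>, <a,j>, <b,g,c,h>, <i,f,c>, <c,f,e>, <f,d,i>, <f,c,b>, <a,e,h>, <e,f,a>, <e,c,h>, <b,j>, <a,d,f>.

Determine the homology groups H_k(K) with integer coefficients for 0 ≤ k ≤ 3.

K has 10 vertices, 22 edges, 13 triangles, 1 3-simplex.
rank ∂_0 = 0, rank ∂_1 = 9 ⇒ b_0 = 10 − 0 − 9 = 1; all invariant factors of ∂_1 are 1 so no torsion. So H_0 ≅ Z.
rank ∂_1 = 9, rank ∂_2 = 12 ⇒ b_1 = 22 − 9 − 12 = 1; all invariant factors of ∂_2 are 1 so no torsion. So H_1 ≅ Z.
rank ∂_2 = 12, rank ∂_3 = 1 ⇒ b_2 = 13 − 12 − 1 = 0; all invariant factors of ∂_3 are 1 so no torsion. So H_2 ≅ 0.
rank ∂_3 = 1, rank ∂_4 = 0 ⇒ b_3 = 1 − 1 − 0 = 0. So H_3 ≅ 0.

H_0 ≅ Z,  H_1 ≅ Z,  H_2 = 0,  H_3 = 0.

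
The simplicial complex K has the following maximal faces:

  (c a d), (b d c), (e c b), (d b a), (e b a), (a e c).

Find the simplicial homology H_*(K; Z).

We work with the vertex ordering a < b < c < d < e. The simplices of K, each written with vertices in increasing order, are:

  0-simplices (5): a, b, c, d, e
  1-simplices (9): ab, ac, ad, ae, bc, bd, be, cd, ce
  2-simplices (6): abd, abe, acd, ace, bcd, bce

so the chain groups are C_0 ≅ Z^5, C_1 ≅ Z^9, C_2 ≅ Z^6.

The boundary map ∂_1: C_1 → C_0 is given by ∂[p,q] = [q] − [p].
The resulting 5×9 matrix has rank 4, and its Smith normal form has invariant factors (1,1,1,1).

Boundary ∂_2: C_2 → C_1 acts by ∂[p,q,r] = [q,r] − [p,r] + [p,q]. For instance
  ∂acd = cd − ad + ac,
  ∂abd = bd − ad + ab.
The resulting 9×6 matrix has rank 5, and its Smith normal form has invariant factors (1,1,1,1,1).

Now H_k = ker ∂_k / im ∂_{k+1}, so:

  H_0: rank C_0 − rank ∂_1 = 5 − 4 = 1, and the invariant factors of ∂_1 are all 1, so H_0 ≅ Z.
  H_1: rank ker ∂_1 − rank ∂_2 = (9 − 4) − 5 = 0, and the invariant factors of ∂_2 are all 1, so H_1 ≅ 0.
  H_2: rank ker ∂_2 − rank ∂_3 = (6 − 5) − 0 = 1, and there is no ∂_3, so H_2 ≅ Z.

(K is a triangulation of the 2-sphere S^2.)

H_0 = Z,  H_1 = 0,  H_2 = Z.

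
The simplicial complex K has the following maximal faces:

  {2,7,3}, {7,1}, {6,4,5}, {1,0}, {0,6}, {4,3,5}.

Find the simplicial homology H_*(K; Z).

K has 8 vertices, 11 edges, 3 triangles.
rank ∂_0 = 0, rank ∂_1 = 7 ⇒ b_0 = 8 − 0 − 7 = 1; all invariant factors of ∂_1 are 1 so no torsion. So H_0 ≅ Z.
rank ∂_1 = 7, rank ∂_2 = 3 ⇒ b_1 = 11 − 7 − 3 = 1; all invariant factors of ∂_2 are 1 so no torsion. So H_1 ≅ Z.
rank ∂_2 = 3, rank ∂_3 = 0 ⇒ b_2 = 3 − 3 − 0 = 0. So H_2 ≅ 0.

H_0 ≅ Z,  H_1 ≅ Z,  H_2 = 0.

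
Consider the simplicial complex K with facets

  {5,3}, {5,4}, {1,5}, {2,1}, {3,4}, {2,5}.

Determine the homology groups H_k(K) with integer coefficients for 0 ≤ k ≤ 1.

H_0 = Z,  H_1 = Z^2.

We work with the vertex ordering 1 < 2 < 3 < 4 < 5. The simplices of K, each written with vertices in increasing order, are:

  0-simplices (5): [1], [2], [3], [4], [5]
  1-simplices (6): [1,2], [1,5], [2,5], [3,4], [3,5], [4,5]

so the chain groups are C_0 ≅ Z^5, C_1 ≅ Z^6.

Boundary ∂_1: C_1 → C_0 is given by ∂[p,q] = [q] − [p]. For instance
  ∂[1,2] = [2] − [1].
The 5×6 boundary matrix has rank 4 and Smith normal form diag(1,1,1,1).

Now H_k = ker ∂_k / im ∂_{k+1}, so:

  H_0: rank C_0 − rank ∂_1 = 5 − 4 = 1, and the invariant factors of ∂_1 are all 1, so H_0 = Z.
  H_1: rank ker ∂_1 − rank ∂_2 = (6 − 4) − 0 = 2, and there is no ∂_2, so H_1 = Z^2.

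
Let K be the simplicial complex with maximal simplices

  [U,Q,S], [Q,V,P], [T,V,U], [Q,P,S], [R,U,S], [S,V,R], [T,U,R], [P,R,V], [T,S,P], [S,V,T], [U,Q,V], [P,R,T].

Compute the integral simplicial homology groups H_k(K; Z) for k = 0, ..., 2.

Order the vertices as P < Q < R < S < T < U < V. Listing each simplex with vertices in this order, K has dimension 2 with simplices:

  0-simplices (7): P, Q, R, S, T, U, V
  1-simplices (18): PQ, PR, PS, PT, PV, QS, QU, QV, RS, RT, RU, RV, ST, SU, SV, TU, TV, UV
  2-simplices (12): PQS, PQV, PRT, PRV, PST, QSU, QUV, RSU, RSV, RTU, STV, TUV

Hence C_0 ≅ Z^7, C_1 ≅ Z^18, C_2 ≅ Z^12.

Boundary ∂_1: C_1 → C_0 is given by ∂[p,q] = [q] − [p].
This gives a 7×18 integer matrix of rank 6; reducing to Smith normal form yields diagonal entries (1,1,1,1,1,1).

The boundary map ∂_2: C_2 → C_1 maps a triangle to the signed sum of its edges. For instance
  ∂PQV = QV − PV + PQ,
  ∂RSU = SU − RU + RS.
The 18×12 boundary matrix has rank 12 and Smith normal form diag(1,1,1,1,1,1,1,1,1,1,1,2).

Computing H_k = (kernel of ∂_k) / (image of ∂_{k+1}):

  H_0: rank C_0 − rank ∂_1 = 7 − 6 = 1, and the invariant factors of ∂_1 are all 1, so H_0 ≅ Z.
  H_1: rank ker ∂_1 − rank ∂_2 = (18 − 6) − 12 = 0, and ∂_2 has invariant factor 2 > 1, so H_1 ≅ Z/2.
  H_2: rank ker ∂_2 − rank ∂_3 = (12 − 12) − 0 = 0, and there is no ∂_3, so H_2 ≅ 0.

(K is a triangulation of the real projective plane RP^2.)

H_0 ≅ Z,  H_1 ≅ Z/2,  H_2 = 0.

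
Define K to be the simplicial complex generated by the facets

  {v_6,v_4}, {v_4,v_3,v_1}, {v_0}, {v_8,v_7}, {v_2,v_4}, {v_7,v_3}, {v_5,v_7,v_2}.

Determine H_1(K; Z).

H_1 = Z.

Fix the vertex order v_0 < v_1 < v_2 < v_3 < v_4 < v_5 < v_6 < v_7 < v_8 and write every simplex with vertices in increasing order. Then dim K = 2 and the simplices of K are:

  0-simplices (9): [v_0], [v_1], [v_2], [v_3], [v_4], [v_5], [v_6], [v_7], [v_8]
  1-simplices (10): [v_1,v_3], [v_1,v_4], [v_2,v_4], [v_2,v_5], [v_2,v_7], [v_3,v_4], [v_3,v_7], [v_4,v_6], [v_5,v_7], [v_7,v_8]
  2-simplices (2): [v_1,v_3,v_4], [v_2,v_5,v_7]

Hence C_0 ≅ Z^9, C_1 ≅ Z^10, C_2 ≅ Z^2.

∂_1: C_1 → C_0 maps an edge to its endpoints' difference, ∂[p,q] = q − p. For instance
  ∂[v_3,v_7] = [v_7] − [v_3].
As a 9×10 matrix over Z this has rank 7, with invariant factors (1,1,1,1,1,1,1).

The boundary map ∂_2: C_2 → C_1 acts by ∂[p,q,r] = [q,r] − [p,r] + [p,q]. For instance
  ∂[v_2,v_5,v_7] = [v_5,v_7] − [v_2,v_7] + [v_2,v_5],
  ∂[v_1,v_3,v_4] = [v_3,v_4] − [v_1,v_4] + [v_1,v_3].
This gives a 10×2 integer matrix of rank 2; reducing to Smith normal form yields diagonal entries (1,1).

From H_k ≅ ker(∂_k) / im(∂_{k+1}) we obtain:

  H_1: rank ker ∂_1 − rank ∂_2 = (10 − 7) − 2 = 1, and the invariant factors of ∂_2 are all 1, so H_1 = Z.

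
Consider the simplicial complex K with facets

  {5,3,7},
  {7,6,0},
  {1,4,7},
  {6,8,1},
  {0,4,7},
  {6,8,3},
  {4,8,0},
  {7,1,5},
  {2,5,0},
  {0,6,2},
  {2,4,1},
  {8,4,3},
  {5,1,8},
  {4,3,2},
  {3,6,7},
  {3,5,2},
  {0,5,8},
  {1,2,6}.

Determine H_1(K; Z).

H_1 ≅ Z^2.

We work with the vertex ordering 0 < 1 < 2 < 3 < 4 < 5 < 6 < 7 < 8. The simplices of K, each written with vertices in increasing order, are:

  0-simplices (9): [0], [1], [2], [3], [4], [5], [6], [7], [8]
  1-simplices (27): (27 of them)
  2-simplices (18): [0,2,5], [0,2,6], [0,4,7], [0,4,8], [0,5,8], [0,6,7], [1,2,4], [1,2,6], [1,4,7], [1,5,7], [1,5,8], [1,6,8], [2,3,4], [2,3,5], [3,4,8], [3,5,7], [3,6,7], [3,6,8]

Hence C_0 ≅ Z^9, C_1 ≅ Z^27, C_2 ≅ Z^18.

Boundary ∂_1: C_1 → C_0 sends each edge [p,q] (with p < q) to q − p. For instance
  ∂[2,3] = [3] − [2].
The 9×27 boundary matrix has rank 8 and Smith normal form diag(1,1,1,1,1,1,1,1).

Boundary ∂_2: C_2 → C_1 sends each 2-simplex [p,q,r] to [q,r] − [p,r] + [p,q]. For instance
  ∂[1,2,6] = [2,6] − [1,6] + [1,2],
  ∂[2,3,4] = [3,4] − [2,4] + [2,3].
This gives a 27×18 integer matrix of rank 17; reducing to Smith normal form yields diagonal entries (1,1,1,1,1,1,1,1,1,1,1,1,1,1,1,1,1).

From H_k ≅ ker(∂_k) / im(∂_{k+1}) we obtain:

  H_1: rank ker ∂_1 − rank ∂_2 = (27 − 8) − 17 = 2, and the invariant factors of ∂_2 are all 1, so H_1 = Z^2.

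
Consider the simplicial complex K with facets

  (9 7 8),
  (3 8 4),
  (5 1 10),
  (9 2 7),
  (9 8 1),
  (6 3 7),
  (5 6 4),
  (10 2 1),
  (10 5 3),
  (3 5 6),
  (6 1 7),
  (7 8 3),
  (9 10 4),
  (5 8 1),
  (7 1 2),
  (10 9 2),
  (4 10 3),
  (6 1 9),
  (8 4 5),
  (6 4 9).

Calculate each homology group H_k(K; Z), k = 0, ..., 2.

H_0 = Z,  H_1 = Z ⊕ Z_2,  H_2 = 0.

Take the total order 1 < 2 < 3 < 4 < 5 < 6 < 7 < 8 < 9 < 10 on the vertex set. Then K (dimension 2) consists of the simplices:

  0-simplices (10): [1], [2], [3], [4], [5], [6], [7], [8], [9], [10]
  1-simplices (30): (30 of them)
  2-simplices (20): (20 of them)

so the chain groups are C_0 ≅ Z^10, C_1 ≅ Z^30, C_2 ≅ Z^20.

The boundary map ∂_1: C_1 → C_0 is given by ∂[p,q] = [q] − [p]. For instance
  ∂[4,10] = [10] − [4].
The 10×30 boundary matrix has rank 9 and Smith normal form diag(1,1,1,1,1,1,1,1,1).

The boundary map ∂_2: C_2 → C_1 sends each 2-simplex [p,q,r] to [q,r] − [p,r] + [p,q]. For instance
  ∂[2,9,10] = [9,10] − [2,10] + [2,9],
  ∂[2,7,9] = [7,9] − [2,9] + [2,7].
The 30×20 boundary matrix has rank 20 and Smith normal form diag(1,1,1,1,1,1,1,1,1,1,1,1,1,1,1,1,1,1,1,2).

Now H_k = ker ∂_k / im ∂_{k+1}, so:

  H_0: rank C_0 − rank ∂_1 = 10 − 9 = 1, and the invariant factors of ∂_1 are all 1, so H_0 = Z.
  H_1: rank ker ∂_1 − rank ∂_2 = (30 − 9) − 20 = 1, and ∂_2 has invariant factor 2 > 1, so H_1 = Z ⊕ Z_2.
  H_2: rank ker ∂_2 − rank ∂_3 = (20 − 20) − 0 = 0, and there is no ∂_3, so H_2 = 0.

As a check, the Euler characteristic is 10 − 30 + 20 = 0, which agrees with 1 − 1 + 0 = 0.
(K is a triangulation of the Klein bottle.)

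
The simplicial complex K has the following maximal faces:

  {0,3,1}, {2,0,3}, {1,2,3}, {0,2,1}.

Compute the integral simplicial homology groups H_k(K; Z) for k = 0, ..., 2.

Take the total order 0 < 1 < 2 < 3 on the vertex set. Then K (dimension 2) consists of the simplices:

  0-simplices (4): [0], [1], [2], [3]
  1-simplices (6): [0,1], [0,2], [0,3], [1,2], [1,3], [2,3]
  2-simplices (4): [0,1,2], [0,1,3], [0,2,3], [1,2,3]

Hence C_0 ≅ Z^4, C_1 ≅ Z^6, C_2 ≅ Z^4.

Boundary ∂_1: C_1 → C_0 is given by ∂[p,q] = [q] − [p]. For instance
  ∂[1,2] = [2] − [1].
As a 4×6 matrix over Z this has rank 3, with invariant factors (1,1,1).

Boundary ∂_2: C_2 → C_1 maps a triangle to the signed sum of its edges. For instance
  ∂[0,2,3] = [2,3] − [0,3] + [0,2],
  ∂[0,1,3] = [1,3] − [0,3] + [0,1].
The 6×4 boundary matrix has rank 3 and Smith normal form diag(1,1,1).

Reading off H_k = ker ∂_k / im ∂_{k+1}:

  H_0: rank C_0 − rank ∂_1 = 4 − 3 = 1, and the invariant factors of ∂_1 are all 1, so H_0 ≅ Z.
  H_1: rank ker ∂_1 − rank ∂_2 = (6 − 3) − 3 = 0, and the invariant factors of ∂_2 are all 1, so H_1 ≅ 0.
  H_2: rank ker ∂_2 − rank ∂_3 = (4 − 3) − 0 = 1, and there is no ∂_3, so H_2 ≅ Z.

As a check, the Euler characteristic is 4 − 6 + 4 = 2, which agrees with 1 − 0 + 1 = 2.
(K is a triangulation of the 2-sphere S^2.)

H_0 = Z,  H_1 = 0,  H_2 = Z.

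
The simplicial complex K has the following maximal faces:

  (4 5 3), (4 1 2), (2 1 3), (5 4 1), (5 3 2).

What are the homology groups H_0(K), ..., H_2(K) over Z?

H_0 = Z,  H_1 = Z,  H_2 = 0.

K has 5 vertices, 10 edges, 5 triangles.
rank ∂_0 = 0, rank ∂_1 = 4 ⇒ b_0 = 5 − 0 − 4 = 1; all invariant factors of ∂_1 are 1 so no torsion. So H_0 = Z.
rank ∂_1 = 4, rank ∂_2 = 5 ⇒ b_1 = 10 − 4 − 5 = 1; all invariant factors of ∂_2 are 1 so no torsion. So H_1 = Z.
rank ∂_2 = 5, rank ∂_3 = 0 ⇒ b_2 = 5 − 5 − 0 = 0. So H_2 = 0.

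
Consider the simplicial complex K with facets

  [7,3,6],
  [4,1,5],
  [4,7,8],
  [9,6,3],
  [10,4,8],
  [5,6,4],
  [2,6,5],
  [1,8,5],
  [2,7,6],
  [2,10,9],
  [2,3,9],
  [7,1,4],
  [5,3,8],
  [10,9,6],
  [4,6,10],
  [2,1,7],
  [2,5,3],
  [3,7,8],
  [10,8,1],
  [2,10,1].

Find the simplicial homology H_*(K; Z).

H_0 ≅ Z,  H_1 ≅ Z ⊕ Z_2,  H_2 = 0.

Order the vertices as 1 < 2 < 3 < 4 < 5 < 6 < 7 < 8 < 9 < 10. Listing each simplex with vertices in this order, K has dimension 2 with simplices:

  0-simplices (10): [1], [2], [3], [4], [5], [6], [7], [8], [9], [10]
  1-simplices (30): (30 of them)
  2-simplices (20): (20 of them)

so the chain groups are C_0 ≅ Z^10, C_1 ≅ Z^30, C_2 ≅ Z^20.

The boundary map ∂_1: C_1 → C_0 sends each edge [p,q] (with p < q) to q − p. For instance
  ∂[4,10] = [10] − [4].
This gives a 10×30 integer matrix of rank 9; reducing to Smith normal form yields diagonal entries (1,1,1,1,1,1,1,1,1).

The boundary map ∂_2: C_2 → C_1 sends each 2-simplex [p,q,r] to [q,r] − [p,r] + [p,q]. For instance
  ∂[4,8,10] = [8,10] − [4,10] + [4,8],
  ∂[1,2,7] = [2,7] − [1,7] + [1,2].
As a 30×20 matrix over Z this has rank 20, with invariant factors (1,1,1,1,1,1,1,1,1,1,1,1,1,1,1,1,1,1,1,2).

From H_k ≅ ker(∂_k) / im(∂_{k+1}) we obtain:

  H_0: rank C_0 − rank ∂_1 = 10 − 9 = 1, and the invariant factors of ∂_1 are all 1, so H_0 ≅ Z.
  H_1: rank ker ∂_1 − rank ∂_2 = (30 − 9) − 20 = 1, and ∂_2 has invariant factor 2 > 1, so H_1 ≅ Z ⊕ Z_2.
  H_2: rank ker ∂_2 − rank ∂_3 = (20 − 20) − 0 = 0, and there is no ∂_3, so H_2 ≅ 0.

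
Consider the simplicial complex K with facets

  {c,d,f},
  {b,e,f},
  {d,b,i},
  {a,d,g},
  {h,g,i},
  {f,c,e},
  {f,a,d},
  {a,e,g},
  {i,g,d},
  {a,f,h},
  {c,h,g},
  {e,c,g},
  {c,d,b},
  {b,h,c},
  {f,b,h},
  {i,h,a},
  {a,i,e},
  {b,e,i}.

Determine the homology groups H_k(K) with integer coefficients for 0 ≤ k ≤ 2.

H_0 ≅ Z,  H_1 ≅ Z ⊕ Z/2,  H_2 = 0.

Order the vertices as a < b < c < d < e < f < g < h < i. Listing each simplex with vertices in this order, K has dimension 2 with simplices:

  0-simplices (9): a, b, c, d, e, f, g, h, i
  1-simplices (27): ad, ae, af, ag, ah, ai, bc, bd, be, bf, bh, bi, cd, ce, cf, cg, ch, df, dg, di, ef, eg, ei, fh, gh, gi, hi
  2-simplices (18): adf, adg, aeg, aei, afh, ahi, bcd, bch, bdi, bef, bei, bfh, cdf, cef, ceg, cgh, dgi, ghi

Hence C_0 ≅ Z^9, C_1 ≅ Z^27, C_2 ≅ Z^18.

∂_1: C_1 → C_0 maps an edge to its endpoints' difference, ∂[p,q] = q − p. For instance
  ∂be = e − b.
As a 9×27 matrix over Z this has rank 8, with invariant factors (1,1,1,1,1,1,1,1).

∂_2: C_2 → C_1 maps a triangle to the signed sum of its edges. For instance
  ∂cdf = df − cf + cd,
  ∂cgh = gh − ch + cg.
This gives a 27×18 integer matrix of rank 18; reducing to Smith normal form yields diagonal entries (1,1,1,1,1,1,1,1,1,1,1,1,1,1,1,1,1,2).

Reading off H_k = ker ∂_k / im ∂_{k+1}:

  H_0: rank C_0 − rank ∂_1 = 9 − 8 = 1, and the invariant factors of ∂_1 are all 1, so H_0 ≅ Z.
  H_1: rank ker ∂_1 − rank ∂_2 = (27 − 8) − 18 = 1, and ∂_2 has invariant factor 2 > 1, so H_1 ≅ Z ⊕ Z/2.
  H_2: rank ker ∂_2 − rank ∂_3 = (18 − 18) − 0 = 0, and there is no ∂_3, so H_2 ≅ 0.

As a check, the Euler characteristic is 9 − 27 + 18 = 0, which agrees with 1 − 1 + 0 = 0.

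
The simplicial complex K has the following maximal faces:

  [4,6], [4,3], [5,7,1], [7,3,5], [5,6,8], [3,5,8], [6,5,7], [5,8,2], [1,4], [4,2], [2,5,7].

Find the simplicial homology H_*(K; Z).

H_0 = Z,  H_1 = Z^3,  H_2 = 0.

We work with the vertex ordering 1 < 2 < 3 < 4 < 5 < 6 < 7 < 8. The simplices of K, each written with vertices in increasing order, are:

  0-simplices (8): [1], [2], [3], [4], [5], [6], [7], [8]
  1-simplices (17): [1,4], [1,5], [1,7], [2,4], [2,5], [2,7], [2,8], [3,4], [3,5], [3,7], [3,8], [4,6], [5,6], [5,7], [5,8], [6,7], [6,8]
  2-simplices (7): [1,5,7], [2,5,7], [2,5,8], [3,5,7], [3,5,8], [5,6,7], [5,6,8]

giving chain groups C_0 ≅ Z^8, C_1 ≅ Z^17, C_2 ≅ Z^7.

Boundary ∂_1: C_1 → C_0 maps an edge to its endpoints' difference, ∂[p,q] = q − p. For instance
  ∂[3,4] = [4] − [3].
This gives a 8×17 integer matrix of rank 7; reducing to Smith normal form yields diagonal entries (1,1,1,1,1,1,1).

Boundary ∂_2: C_2 → C_1 sends each 2-simplex [p,q,r] to [q,r] − [p,r] + [p,q]. For instance
  ∂[3,5,8] = [5,8] − [3,8] + [3,5],
  ∂[5,6,8] = [6,8] − [5,8] + [5,6].
As a 17×7 matrix over Z this has rank 7, with invariant factors (1,1,1,1,1,1,1).

Reading off H_k = ker ∂_k / im ∂_{k+1}:

  H_0: rank C_0 − rank ∂_1 = 8 − 7 = 1, and the invariant factors of ∂_1 are all 1, so H_0 = Z.
  H_1: rank ker ∂_1 − rank ∂_2 = (17 − 7) − 7 = 3, and the invariant factors of ∂_2 are all 1, so H_1 = Z^3.
  H_2: rank ker ∂_2 − rank ∂_3 = (7 − 7) − 0 = 0, and there is no ∂_3, so H_2 = 0.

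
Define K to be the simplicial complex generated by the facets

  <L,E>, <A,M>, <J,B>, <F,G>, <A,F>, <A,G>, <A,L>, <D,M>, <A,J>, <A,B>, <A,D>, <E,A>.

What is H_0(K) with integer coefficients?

K has 9 vertices, 12 edges.
rank ∂_0 = 0, rank ∂_1 = 8 ⇒ b_0 = 9 − 0 − 8 = 1; all invariant factors of ∂_1 are 1 so no torsion. So H_0 ≅ Z.

H_0 ≅ Z.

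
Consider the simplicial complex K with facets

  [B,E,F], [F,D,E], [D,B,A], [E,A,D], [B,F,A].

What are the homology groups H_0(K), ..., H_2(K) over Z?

H_0 ≅ Z,  H_1 ≅ Z,  H_2 = 0.

Fix the vertex order A < B < D < E < F and write every simplex with vertices in increasing order. Then dim K = 2 and the simplices of K are:

  0-simplices (5): A, B, D, E, F
  1-simplices (10): AB, AD, AE, AF, BD, BE, BF, DE, DF, EF
  2-simplices (5): ABD, ABF, ADE, BEF, DEF

so the chain groups are C_0 ≅ Z^5, C_1 ≅ Z^10, C_2 ≅ Z^5.

The boundary map ∂_1: C_1 → C_0 is given by ∂[p,q] = [q] − [p].
The resulting 5×10 matrix has rank 4, and its Smith normal form has invariant factors (1,1,1,1).

The boundary map ∂_2: C_2 → C_1 sends each 2-simplex [p,q,r] to [q,r] − [p,r] + [p,q]. For instance
  ∂BEF = EF − BF + BE,
  ∂ABF = BF − AF + AB.
As a 10×5 matrix over Z this has rank 5, with invariant factors (1,1,1,1,1).

From H_k ≅ ker(∂_k) / im(∂_{k+1}) we obtain:

  H_0: rank C_0 − rank ∂_1 = 5 − 4 = 1, and the invariant factors of ∂_1 are all 1, so H_0 ≅ Z.
  H_1: rank ker ∂_1 − rank ∂_2 = (10 − 4) − 5 = 1, and the invariant factors of ∂_2 are all 1, so H_1 ≅ Z.
  H_2: rank ker ∂_2 − rank ∂_3 = (5 − 5) − 0 = 0, and there is no ∂_3, so H_2 ≅ 0.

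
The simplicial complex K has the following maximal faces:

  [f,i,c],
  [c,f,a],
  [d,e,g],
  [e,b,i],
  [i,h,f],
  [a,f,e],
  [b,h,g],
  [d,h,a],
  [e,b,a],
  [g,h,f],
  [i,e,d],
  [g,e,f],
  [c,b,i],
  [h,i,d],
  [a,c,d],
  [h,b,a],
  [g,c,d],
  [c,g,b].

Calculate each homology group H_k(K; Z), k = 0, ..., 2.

We work with the vertex ordering a < b < c < d < e < f < g < h < i. The simplices of K, each written with vertices in increasing order, are:

  0-simplices (9): a, b, c, d, e, f, g, h, i
  1-simplices (27): ab, ac, ad, ae, af, ah, bc, be, bg, bh, bi, cd, cf, cg, ci, de, dg, dh, di, ef, eg, ei, fg, fh, fi, gh, hi
  2-simplices (18): abe, abh, acd, acf, adh, aef, bcg, bci, bei, bgh, cdg, cfi, deg, dei, dhi, efg, fgh, fhi

giving chain groups C_0 ≅ Z^9, C_1 ≅ Z^27, C_2 ≅ Z^18.

Boundary ∂_1: C_1 → C_0 is given by ∂[p,q] = [q] − [p].
As a 9×27 matrix over Z this has rank 8, with invariant factors (1,1,1,1,1,1,1,1).

Boundary ∂_2: C_2 → C_1 maps a triangle to the signed sum of its edges. For instance
  ∂efg = fg − eg + ef,
  ∂cdg = dg − cg + cd.
This gives a 27×18 integer matrix of rank 17; reducing to Smith normal form yields diagonal entries (1,1,1,1,1,1,1,1,1,1,1,1,1,1,1,1,1).

Now H_k = ker ∂_k / im ∂_{k+1}, so:

  H_0: rank C_0 − rank ∂_1 = 9 − 8 = 1, and the invariant factors of ∂_1 are all 1, so H_0 ≅ Z.
  H_1: rank ker ∂_1 − rank ∂_2 = (27 − 8) − 17 = 2, and the invariant factors of ∂_2 are all 1, so H_1 ≅ Z^2.
  H_2: rank ker ∂_2 − rank ∂_3 = (18 − 17) − 0 = 1, and there is no ∂_3, so H_2 ≅ Z.

H_0 = Z,  H_1 = Z^2,  H_2 = Z.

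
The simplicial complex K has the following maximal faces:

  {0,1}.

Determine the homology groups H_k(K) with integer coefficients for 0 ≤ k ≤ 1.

H_0 ≅ Z,  H_1 = 0.

Order the vertices as 0 < 1. Listing each simplex with vertices in this order, K has dimension 1 with simplices:

  0-simplices (2): [0], [1]
  1-simplices (1): [0,1]

giving chain groups C_0 ≅ Z^2, C_1 ≅ Z^1.

∂_1: C_1 → C_0 is given by ∂[p,q] = [q] − [p]. For instance
  ∂[0,1] = [1] − [0].
The 2×1 boundary matrix has rank 1 and Smith normal form diag(1).

Computing H_k = (kernel of ∂_k) / (image of ∂_{k+1}):

  H_0: rank C_0 − rank ∂_1 = 2 − 1 = 1, and the invariant factors of ∂_1 are all 1, so H_0 = Z.
  H_1: rank ker ∂_1 − rank ∂_2 = (1 − 1) − 0 = 0, and there is no ∂_2, so H_1 = 0.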